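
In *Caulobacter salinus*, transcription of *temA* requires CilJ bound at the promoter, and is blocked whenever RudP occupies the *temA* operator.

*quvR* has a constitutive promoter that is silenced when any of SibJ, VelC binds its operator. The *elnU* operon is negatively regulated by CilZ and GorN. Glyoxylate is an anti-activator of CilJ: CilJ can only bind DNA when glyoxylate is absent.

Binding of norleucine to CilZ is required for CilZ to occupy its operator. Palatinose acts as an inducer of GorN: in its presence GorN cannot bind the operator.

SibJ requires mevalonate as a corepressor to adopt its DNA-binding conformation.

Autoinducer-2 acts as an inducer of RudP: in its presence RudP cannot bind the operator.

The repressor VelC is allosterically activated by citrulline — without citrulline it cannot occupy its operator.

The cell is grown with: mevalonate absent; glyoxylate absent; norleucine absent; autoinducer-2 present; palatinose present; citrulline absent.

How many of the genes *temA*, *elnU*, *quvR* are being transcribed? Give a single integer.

Autoinducer-2 is present, so RudP is inactive.
Glyoxylate is absent, so CilJ is active.
No repressor is bound and CilJ is active, so *temA* is transcribed.
→ *temA* is ON.
Norleucine is absent, so CilZ is inactive.
Palatinose is present, so GorN is inactive.
With no repressor bound, *elnU* is transcribed.
→ *elnU* is ON.
Mevalonate is absent, so SibJ is inactive.
Citrulline is absent, so VelC is inactive.
With no repressor bound, *quvR* is transcribed.
→ *quvR* is ON.
3 of the 3 genes are transcribed.

3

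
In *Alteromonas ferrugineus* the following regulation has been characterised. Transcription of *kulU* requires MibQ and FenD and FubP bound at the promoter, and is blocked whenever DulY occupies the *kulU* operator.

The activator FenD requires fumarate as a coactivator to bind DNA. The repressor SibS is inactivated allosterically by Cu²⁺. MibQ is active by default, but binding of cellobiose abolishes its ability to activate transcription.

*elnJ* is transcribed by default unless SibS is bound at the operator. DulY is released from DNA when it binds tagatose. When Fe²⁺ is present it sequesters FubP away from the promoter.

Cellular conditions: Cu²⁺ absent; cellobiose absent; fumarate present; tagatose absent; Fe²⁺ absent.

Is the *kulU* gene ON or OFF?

OFF

Cellobiose is absent, so MibQ is active.
Fumarate is present, so FenD is active.
Tagatose is absent, so DulY is active.
Fe²⁺ is absent, so FubP is active.
With repressor DulY bound, *kulU* is not transcribed.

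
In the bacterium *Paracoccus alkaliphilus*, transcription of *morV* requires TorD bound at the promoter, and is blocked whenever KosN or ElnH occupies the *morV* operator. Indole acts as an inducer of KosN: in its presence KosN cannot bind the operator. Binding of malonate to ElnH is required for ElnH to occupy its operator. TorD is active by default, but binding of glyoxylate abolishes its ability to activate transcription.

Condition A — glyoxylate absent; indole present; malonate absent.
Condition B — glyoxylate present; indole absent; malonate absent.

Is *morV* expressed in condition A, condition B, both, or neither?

A only

Condition A:
Glyoxylate is absent, so TorD is active.
Indole is present, so KosN is inactive.
Malonate is absent, so ElnH is inactive.
No repressor is bound and TorD is active, so *morV* is transcribed.
→ *morV* is ON in A.
Condition B:
Glyoxylate is present, so TorD is inactive.
Indole is absent, so KosN is active.
Malonate is absent, so ElnH is inactive.
With repressor KosN bound, *morV* is not transcribed.
→ *morV* is OFF in B.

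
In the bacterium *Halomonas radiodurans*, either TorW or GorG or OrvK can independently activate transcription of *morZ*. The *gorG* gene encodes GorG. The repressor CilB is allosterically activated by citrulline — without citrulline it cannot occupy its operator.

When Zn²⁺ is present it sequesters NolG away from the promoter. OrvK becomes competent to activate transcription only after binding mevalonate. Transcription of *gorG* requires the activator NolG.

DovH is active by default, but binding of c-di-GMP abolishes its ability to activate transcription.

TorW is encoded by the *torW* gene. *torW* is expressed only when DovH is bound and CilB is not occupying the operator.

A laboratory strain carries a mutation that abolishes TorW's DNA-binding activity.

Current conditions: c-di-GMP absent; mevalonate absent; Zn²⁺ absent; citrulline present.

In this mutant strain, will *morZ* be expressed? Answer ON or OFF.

ON

TorW is non-functional in this strain, so it has no effect.
Zn²⁺ is absent, so NolG is active.
No repressor is bound and NolG is active, so *gorG* is transcribed.
So GorG is produced and active.
Mevalonate is absent, so OrvK is inactive.
Activator GorG is present, so *morZ* is transcribed.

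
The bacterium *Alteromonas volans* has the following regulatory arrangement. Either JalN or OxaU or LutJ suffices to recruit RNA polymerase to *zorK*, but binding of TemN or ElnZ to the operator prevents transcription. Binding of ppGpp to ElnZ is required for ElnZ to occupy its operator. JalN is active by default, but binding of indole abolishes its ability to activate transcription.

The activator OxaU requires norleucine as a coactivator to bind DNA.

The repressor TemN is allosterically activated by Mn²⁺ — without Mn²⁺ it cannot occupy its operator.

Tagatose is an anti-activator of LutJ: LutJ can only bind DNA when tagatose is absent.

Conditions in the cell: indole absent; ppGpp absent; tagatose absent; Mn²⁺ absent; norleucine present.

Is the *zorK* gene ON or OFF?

ON

Mn²⁺ is absent, so TemN is inactive.
Indole is absent, so JalN is active.
ppGpp is absent, so ElnZ is inactive.
Norleucine is present, so OxaU is active.
Tagatose is absent, so LutJ is active.
Activator JalN is present, so *zorK* is transcribed.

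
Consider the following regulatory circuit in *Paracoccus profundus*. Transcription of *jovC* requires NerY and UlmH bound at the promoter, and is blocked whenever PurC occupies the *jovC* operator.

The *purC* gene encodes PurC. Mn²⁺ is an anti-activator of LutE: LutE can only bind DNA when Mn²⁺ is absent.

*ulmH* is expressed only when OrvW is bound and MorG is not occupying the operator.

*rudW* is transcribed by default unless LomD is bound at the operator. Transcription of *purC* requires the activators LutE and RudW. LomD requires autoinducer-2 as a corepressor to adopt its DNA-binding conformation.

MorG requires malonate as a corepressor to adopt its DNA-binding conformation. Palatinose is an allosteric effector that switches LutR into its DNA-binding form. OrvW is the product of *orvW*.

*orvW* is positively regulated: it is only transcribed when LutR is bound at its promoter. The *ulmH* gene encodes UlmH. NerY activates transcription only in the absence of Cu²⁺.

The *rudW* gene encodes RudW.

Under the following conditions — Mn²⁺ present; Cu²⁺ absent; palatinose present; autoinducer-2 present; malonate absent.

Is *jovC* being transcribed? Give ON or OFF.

ON

Mn²⁺ is present, so LutE is inactive.
Autoinducer-2 is present, so LomD is active.
With repressor LomD bound, *rudW* is not transcribed.
So RudW is not produced.
Required activator LutE is absent, so *purC* is not transcribed.
So PurC is not produced.
Cu²⁺ is absent, so NerY is active.
Palatinose is present, so LutR is active.
No repressor is bound and LutR is active, so *orvW* is transcribed.
So OrvW is produced and active.
Malonate is absent, so MorG is inactive.
No repressor is bound and OrvW is active, so *ulmH* is transcribed.
So UlmH is produced and active.
No repressor is bound and NerY and UlmH are active, so *jovC* is transcribed.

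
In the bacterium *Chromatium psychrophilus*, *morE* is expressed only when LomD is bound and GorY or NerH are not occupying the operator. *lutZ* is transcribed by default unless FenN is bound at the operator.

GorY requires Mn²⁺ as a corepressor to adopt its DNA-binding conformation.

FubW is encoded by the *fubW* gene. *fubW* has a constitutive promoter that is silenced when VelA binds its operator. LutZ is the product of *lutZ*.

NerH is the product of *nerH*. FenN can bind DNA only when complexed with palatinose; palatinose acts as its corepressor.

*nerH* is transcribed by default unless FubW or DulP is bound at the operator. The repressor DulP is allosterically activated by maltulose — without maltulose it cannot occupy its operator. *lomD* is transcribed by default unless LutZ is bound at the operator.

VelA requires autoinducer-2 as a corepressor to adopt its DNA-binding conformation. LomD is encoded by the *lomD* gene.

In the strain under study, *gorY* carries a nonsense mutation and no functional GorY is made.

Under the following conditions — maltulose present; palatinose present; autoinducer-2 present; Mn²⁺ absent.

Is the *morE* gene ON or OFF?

ON

Palatinose is present, so FenN is active.
With repressor FenN bound, *lutZ* is not transcribed.
So LutZ is not produced.
With no repressor bound, *lomD* is transcribed.
So LomD is produced and active.
GorY is non-functional in this strain, so it has no effect.
Autoinducer-2 is present, so VelA is active.
With repressor VelA bound, *fubW* is not transcribed.
So FubW is not produced.
Maltulose is present, so DulP is active.
With repressor DulP bound, *nerH* is not transcribed.
So NerH is not produced.
No repressor is bound and LomD is active, so *morE* is transcribed.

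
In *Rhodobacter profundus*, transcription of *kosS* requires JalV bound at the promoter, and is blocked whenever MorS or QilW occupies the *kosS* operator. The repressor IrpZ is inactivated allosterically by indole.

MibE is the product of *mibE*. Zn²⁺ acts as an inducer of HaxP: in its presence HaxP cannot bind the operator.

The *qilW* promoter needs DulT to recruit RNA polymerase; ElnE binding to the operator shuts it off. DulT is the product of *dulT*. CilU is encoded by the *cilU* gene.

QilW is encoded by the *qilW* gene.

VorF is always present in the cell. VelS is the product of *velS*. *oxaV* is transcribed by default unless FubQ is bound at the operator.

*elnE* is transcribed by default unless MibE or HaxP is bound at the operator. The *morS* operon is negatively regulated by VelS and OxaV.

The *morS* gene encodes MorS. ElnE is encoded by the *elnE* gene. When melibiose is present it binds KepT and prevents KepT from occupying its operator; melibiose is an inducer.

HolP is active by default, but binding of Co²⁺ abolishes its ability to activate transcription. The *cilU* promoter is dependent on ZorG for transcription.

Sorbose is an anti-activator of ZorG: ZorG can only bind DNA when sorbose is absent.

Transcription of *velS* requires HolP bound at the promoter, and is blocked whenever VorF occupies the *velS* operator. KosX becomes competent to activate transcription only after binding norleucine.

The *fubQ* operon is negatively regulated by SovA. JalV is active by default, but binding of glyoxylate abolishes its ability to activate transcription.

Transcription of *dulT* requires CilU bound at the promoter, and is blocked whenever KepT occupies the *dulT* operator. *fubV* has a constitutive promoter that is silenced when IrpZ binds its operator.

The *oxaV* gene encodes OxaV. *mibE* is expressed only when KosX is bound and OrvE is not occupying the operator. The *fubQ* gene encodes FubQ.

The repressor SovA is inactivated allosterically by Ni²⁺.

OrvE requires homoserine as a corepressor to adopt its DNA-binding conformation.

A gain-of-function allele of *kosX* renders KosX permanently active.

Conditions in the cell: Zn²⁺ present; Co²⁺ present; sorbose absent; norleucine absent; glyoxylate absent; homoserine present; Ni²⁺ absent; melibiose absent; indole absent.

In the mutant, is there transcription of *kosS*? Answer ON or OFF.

Co²⁺ is present, so HolP is inactive.
VorF is produced constitutively and is active.
With repressor VorF bound, *velS* is not transcribed.
So VelS is not produced.
Ni²⁺ is absent, so SovA is active.
With repressor SovA bound, *fubQ* is not transcribed.
So FubQ is not produced.
With no repressor bound, *oxaV* is transcribed.
So OxaV is produced and active.
With repressor OxaV bound, *morS* is not transcribed.
So MorS is not produced.
Glyoxylate is absent, so JalV is active.
KosX is constitutively active in this strain.
Homoserine is present, so OrvE is active.
With repressor OrvE bound, *mibE* is not transcribed.
So MibE is not produced.
Zn²⁺ is present, so HaxP is inactive.
With no repressor bound, *elnE* is transcribed.
So ElnE is produced and active.
Melibiose is absent, so KepT is active.
Sorbose is absent, so ZorG is active.
No repressor is bound and ZorG is active, so *cilU* is transcribed.
So CilU is produced and active.
With repressor KepT bound, *dulT* is not transcribed.
So DulT is not produced.
With repressor ElnE bound, *qilW* is not transcribed.
So QilW is not produced.
No repressor is bound and JalV is active, so *kosS* is transcribed.

ON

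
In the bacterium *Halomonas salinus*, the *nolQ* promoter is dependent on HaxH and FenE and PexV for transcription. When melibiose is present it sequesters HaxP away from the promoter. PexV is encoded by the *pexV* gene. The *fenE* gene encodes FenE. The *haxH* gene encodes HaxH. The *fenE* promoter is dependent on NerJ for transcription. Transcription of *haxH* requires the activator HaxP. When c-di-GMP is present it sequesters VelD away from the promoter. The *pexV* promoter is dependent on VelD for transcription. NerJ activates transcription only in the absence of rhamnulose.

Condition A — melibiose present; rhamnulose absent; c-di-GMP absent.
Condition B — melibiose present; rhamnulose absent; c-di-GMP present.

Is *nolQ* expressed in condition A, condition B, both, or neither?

neither

Condition A:
Melibiose is present, so HaxP is inactive.
Required activator HaxP is absent, so *haxH* is not transcribed.
So HaxH is not produced.
Rhamnulose is absent, so NerJ is active.
No repressor is bound and NerJ is active, so *fenE* is transcribed.
So FenE is produced and active.
c-di-GMP is absent, so VelD is active.
No repressor is bound and VelD is active, so *pexV* is transcribed.
So PexV is produced and active.
Required activator HaxH is absent, so *nolQ* is not transcribed.
→ *nolQ* is OFF in A.
Condition B:
Melibiose is present, so HaxP is inactive.
Required activator HaxP is absent, so *haxH* is not transcribed.
So HaxH is not produced.
Rhamnulose is absent, so NerJ is active.
No repressor is bound and NerJ is active, so *fenE* is transcribed.
So FenE is produced and active.
c-di-GMP is present, so VelD is inactive.
Required activator VelD is absent, so *pexV* is not transcribed.
So PexV is not produced.
Required activator HaxH is absent, so *nolQ* is not transcribed.
→ *nolQ* is OFF in B.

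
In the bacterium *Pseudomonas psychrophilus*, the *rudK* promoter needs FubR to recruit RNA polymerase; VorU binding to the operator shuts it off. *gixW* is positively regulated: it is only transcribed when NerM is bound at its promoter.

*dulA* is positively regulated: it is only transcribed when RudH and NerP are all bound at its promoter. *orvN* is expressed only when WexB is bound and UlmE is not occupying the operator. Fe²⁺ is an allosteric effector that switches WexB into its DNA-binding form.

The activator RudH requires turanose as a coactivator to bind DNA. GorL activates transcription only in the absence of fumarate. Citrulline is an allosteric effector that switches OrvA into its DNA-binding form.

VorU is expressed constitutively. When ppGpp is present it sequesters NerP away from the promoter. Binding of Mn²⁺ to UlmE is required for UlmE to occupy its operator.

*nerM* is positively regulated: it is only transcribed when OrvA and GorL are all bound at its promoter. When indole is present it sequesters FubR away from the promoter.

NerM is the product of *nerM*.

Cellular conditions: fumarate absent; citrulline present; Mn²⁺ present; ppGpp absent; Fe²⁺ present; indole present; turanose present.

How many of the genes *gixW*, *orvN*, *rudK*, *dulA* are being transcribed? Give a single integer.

Citrulline is present, so OrvA is active.
Fumarate is absent, so GorL is active.
No repressor is bound and OrvA and GorL are active, so *nerM* is transcribed.
So NerM is produced and active.
No repressor is bound and NerM is active, so *gixW* is transcribed.
→ *gixW* is ON.
Mn²⁺ is present, so UlmE is active.
Fe²⁺ is present, so WexB is active.
With repressor UlmE bound, *orvN* is not transcribed.
→ *orvN* is OFF.
Indole is present, so FubR is inactive.
VorU is produced constitutively and is active.
With repressor VorU bound, *rudK* is not transcribed.
→ *rudK* is OFF.
Turanose is present, so RudH is active.
ppGpp is absent, so NerP is active.
No repressor is bound and RudH and NerP are active, so *dulA* is transcribed.
→ *dulA* is ON.
2 of the 4 genes are transcribed.

2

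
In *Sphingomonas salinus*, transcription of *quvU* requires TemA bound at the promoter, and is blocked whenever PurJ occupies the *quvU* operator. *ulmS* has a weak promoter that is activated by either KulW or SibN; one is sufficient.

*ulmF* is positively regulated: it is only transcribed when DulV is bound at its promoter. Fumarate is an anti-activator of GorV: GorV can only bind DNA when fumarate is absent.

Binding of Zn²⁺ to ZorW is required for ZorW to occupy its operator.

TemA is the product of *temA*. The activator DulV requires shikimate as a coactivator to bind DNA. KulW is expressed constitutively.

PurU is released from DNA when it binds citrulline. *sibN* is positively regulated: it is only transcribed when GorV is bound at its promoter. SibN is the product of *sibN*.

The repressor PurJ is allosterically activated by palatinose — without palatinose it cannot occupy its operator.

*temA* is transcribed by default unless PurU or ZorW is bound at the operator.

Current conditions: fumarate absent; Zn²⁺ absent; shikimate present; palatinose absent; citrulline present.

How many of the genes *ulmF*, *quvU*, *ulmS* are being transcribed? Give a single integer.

3

Shikimate is present, so DulV is active.
No repressor is bound and DulV is active, so *ulmF* is transcribed.
→ *ulmF* is ON.
Citrulline is present, so PurU is inactive.
Zn²⁺ is absent, so ZorW is inactive.
With no repressor bound, *temA* is transcribed.
So TemA is produced and active.
Palatinose is absent, so PurJ is inactive.
No repressor is bound and TemA is active, so *quvU* is transcribed.
→ *quvU* is ON.
KulW is produced constitutively and is active.
Fumarate is absent, so GorV is active.
No repressor is bound and GorV is active, so *sibN* is transcribed.
So SibN is produced and active.
Activator KulW is present, so *ulmS* is transcribed.
→ *ulmS* is ON.
3 of the 3 genes are transcribed.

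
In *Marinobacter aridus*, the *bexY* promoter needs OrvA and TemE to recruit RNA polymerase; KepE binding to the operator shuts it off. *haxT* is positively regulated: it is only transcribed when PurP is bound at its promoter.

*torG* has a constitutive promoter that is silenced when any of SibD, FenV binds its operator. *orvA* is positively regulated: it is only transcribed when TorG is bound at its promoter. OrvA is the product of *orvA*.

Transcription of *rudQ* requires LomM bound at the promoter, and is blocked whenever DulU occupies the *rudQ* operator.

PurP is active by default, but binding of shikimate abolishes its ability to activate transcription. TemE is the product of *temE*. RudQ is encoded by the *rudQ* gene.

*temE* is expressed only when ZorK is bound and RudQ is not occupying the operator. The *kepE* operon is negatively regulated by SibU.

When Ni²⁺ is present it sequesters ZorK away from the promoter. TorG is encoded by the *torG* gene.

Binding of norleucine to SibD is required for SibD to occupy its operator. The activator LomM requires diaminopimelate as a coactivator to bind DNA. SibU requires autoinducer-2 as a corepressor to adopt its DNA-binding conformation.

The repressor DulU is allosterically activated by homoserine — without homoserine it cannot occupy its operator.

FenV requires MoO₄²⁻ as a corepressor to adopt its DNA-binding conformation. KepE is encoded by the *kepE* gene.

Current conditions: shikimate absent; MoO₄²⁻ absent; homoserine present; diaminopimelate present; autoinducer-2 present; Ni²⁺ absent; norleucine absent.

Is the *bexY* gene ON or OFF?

Autoinducer-2 is present, so SibU is active.
With repressor SibU bound, *kepE* is not transcribed.
So KepE is not produced.
Norleucine is absent, so SibD is inactive.
MoO₄²⁻ is absent, so FenV is inactive.
With no repressor bound, *torG* is transcribed.
So TorG is produced and active.
No repressor is bound and TorG is active, so *orvA* is transcribed.
So OrvA is produced and active.
Homoserine is present, so DulU is active.
Diaminopimelate is present, so LomM is active.
With repressor DulU bound, *rudQ* is not transcribed.
So RudQ is not produced.
Ni²⁺ is absent, so ZorK is active.
No repressor is bound and ZorK is active, so *temE* is transcribed.
So TemE is produced and active.
No repressor is bound and OrvA and TemE are active, so *bexY* is transcribed.

ON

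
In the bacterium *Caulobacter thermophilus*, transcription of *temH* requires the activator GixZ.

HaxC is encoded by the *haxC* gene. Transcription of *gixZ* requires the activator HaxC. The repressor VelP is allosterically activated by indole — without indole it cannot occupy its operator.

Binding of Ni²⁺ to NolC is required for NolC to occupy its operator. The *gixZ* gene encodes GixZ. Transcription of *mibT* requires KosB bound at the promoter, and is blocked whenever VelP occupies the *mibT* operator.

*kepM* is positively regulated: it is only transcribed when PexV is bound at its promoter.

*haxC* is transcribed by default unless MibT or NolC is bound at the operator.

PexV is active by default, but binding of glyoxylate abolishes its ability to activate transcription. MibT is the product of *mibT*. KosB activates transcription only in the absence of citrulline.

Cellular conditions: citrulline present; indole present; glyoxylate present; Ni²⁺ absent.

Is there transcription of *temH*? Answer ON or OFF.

Citrulline is present, so KosB is inactive.
Indole is present, so VelP is active.
With repressor VelP bound, *mibT* is not transcribed.
So MibT is not produced.
Ni²⁺ is absent, so NolC is inactive.
With no repressor bound, *haxC* is transcribed.
So HaxC is produced and active.
No repressor is bound and HaxC is active, so *gixZ* is transcribed.
So GixZ is produced and active.
No repressor is bound and GixZ is active, so *temH* is transcribed.

ON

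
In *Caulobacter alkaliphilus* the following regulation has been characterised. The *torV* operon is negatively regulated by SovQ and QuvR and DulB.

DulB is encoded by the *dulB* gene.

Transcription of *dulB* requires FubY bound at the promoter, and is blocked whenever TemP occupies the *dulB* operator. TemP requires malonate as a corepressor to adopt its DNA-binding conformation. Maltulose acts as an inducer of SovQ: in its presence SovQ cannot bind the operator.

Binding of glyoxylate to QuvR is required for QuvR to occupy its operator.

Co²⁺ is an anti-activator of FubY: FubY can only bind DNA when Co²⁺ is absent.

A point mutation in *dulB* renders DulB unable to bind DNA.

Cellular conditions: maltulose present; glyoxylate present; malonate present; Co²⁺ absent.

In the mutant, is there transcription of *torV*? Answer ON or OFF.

Maltulose is present, so SovQ is inactive.
Glyoxylate is present, so QuvR is active.
DulB is non-functional in this strain, so it has no effect.
With repressor QuvR bound, *torV* is not transcribed.

OFF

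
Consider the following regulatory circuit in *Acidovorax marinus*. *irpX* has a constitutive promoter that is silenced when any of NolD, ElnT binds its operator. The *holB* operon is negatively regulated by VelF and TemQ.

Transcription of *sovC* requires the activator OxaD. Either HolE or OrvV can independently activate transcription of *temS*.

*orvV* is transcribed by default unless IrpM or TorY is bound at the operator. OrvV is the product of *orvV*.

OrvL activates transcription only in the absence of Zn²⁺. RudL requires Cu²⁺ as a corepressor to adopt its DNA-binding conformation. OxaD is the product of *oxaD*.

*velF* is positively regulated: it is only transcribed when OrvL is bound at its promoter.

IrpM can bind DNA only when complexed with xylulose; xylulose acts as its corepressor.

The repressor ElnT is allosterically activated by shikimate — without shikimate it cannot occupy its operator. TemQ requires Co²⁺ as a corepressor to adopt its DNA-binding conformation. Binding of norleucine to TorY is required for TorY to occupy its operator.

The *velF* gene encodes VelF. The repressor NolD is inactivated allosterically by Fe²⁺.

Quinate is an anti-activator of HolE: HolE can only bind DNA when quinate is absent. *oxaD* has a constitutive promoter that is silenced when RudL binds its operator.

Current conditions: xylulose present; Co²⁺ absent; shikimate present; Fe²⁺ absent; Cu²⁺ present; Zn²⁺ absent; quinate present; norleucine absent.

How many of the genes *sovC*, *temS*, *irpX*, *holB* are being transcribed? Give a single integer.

Cu²⁺ is present, so RudL is active.
With repressor RudL bound, *oxaD* is not transcribed.
So OxaD is not produced.
Required activator OxaD is absent, so *sovC* is not transcribed.
→ *sovC* is OFF.
Quinate is present, so HolE is inactive.
Xylulose is present, so IrpM is active.
Norleucine is absent, so TorY is inactive.
With repressor IrpM bound, *orvV* is not transcribed.
So OrvV is not produced.
No activator is available at the *temS* promoter, so *temS* is not transcribed.
→ *temS* is OFF.
Fe²⁺ is absent, so NolD is active.
Shikimate is present, so ElnT is active.
With repressor NolD bound, *irpX* is not transcribed.
→ *irpX* is OFF.
Zn²⁺ is absent, so OrvL is active.
No repressor is bound and OrvL is active, so *velF* is transcribed.
So VelF is produced and active.
Co²⁺ is absent, so TemQ is inactive.
With repressor VelF bound, *holB* is not transcribed.
→ *holB* is OFF.
0 of the 4 genes are transcribed.

0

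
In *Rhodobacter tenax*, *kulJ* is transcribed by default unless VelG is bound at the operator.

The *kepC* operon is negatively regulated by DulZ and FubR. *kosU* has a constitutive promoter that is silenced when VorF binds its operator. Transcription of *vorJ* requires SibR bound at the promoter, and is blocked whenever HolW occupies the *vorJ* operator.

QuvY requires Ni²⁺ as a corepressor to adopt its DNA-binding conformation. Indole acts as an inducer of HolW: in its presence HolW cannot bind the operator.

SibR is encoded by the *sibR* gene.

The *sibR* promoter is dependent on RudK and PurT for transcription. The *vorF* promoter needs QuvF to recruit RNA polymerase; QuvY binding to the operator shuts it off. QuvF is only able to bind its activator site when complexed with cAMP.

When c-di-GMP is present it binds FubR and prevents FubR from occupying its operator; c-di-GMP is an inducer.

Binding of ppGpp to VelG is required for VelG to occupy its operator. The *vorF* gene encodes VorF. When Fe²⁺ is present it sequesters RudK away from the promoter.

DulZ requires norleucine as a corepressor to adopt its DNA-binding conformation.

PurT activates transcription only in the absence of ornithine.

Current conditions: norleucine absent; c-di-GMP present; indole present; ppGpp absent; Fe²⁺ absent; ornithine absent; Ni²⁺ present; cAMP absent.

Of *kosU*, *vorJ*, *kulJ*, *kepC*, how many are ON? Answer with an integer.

4

cAMP is absent, so QuvF is inactive.
Ni²⁺ is present, so QuvY is active.
With repressor QuvY bound, *vorF* is not transcribed.
So VorF is not produced.
With no repressor bound, *kosU* is transcribed.
→ *kosU* is ON.
Indole is present, so HolW is inactive.
Fe²⁺ is absent, so RudK is active.
Ornithine is absent, so PurT is active.
No repressor is bound and RudK and PurT are active, so *sibR* is transcribed.
So SibR is produced and active.
No repressor is bound and SibR is active, so *vorJ* is transcribed.
→ *vorJ* is ON.
ppGpp is absent, so VelG is inactive.
With no repressor bound, *kulJ* is transcribed.
→ *kulJ* is ON.
Norleucine is absent, so DulZ is inactive.
c-di-GMP is present, so FubR is inactive.
With no repressor bound, *kepC* is transcribed.
→ *kepC* is ON.
4 of the 4 genes are transcribed.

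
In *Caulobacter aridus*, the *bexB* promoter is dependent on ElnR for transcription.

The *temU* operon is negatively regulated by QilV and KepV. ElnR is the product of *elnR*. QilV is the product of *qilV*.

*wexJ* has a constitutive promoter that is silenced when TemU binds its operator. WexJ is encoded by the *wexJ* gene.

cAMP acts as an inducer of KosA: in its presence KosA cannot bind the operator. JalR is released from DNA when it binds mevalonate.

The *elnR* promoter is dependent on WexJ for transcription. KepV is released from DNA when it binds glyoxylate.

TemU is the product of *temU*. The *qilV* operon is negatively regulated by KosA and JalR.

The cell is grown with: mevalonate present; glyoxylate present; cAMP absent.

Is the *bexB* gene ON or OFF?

OFF

cAMP is absent, so KosA is active.
Mevalonate is present, so JalR is inactive.
With repressor KosA bound, *qilV* is not transcribed.
So QilV is not produced.
Glyoxylate is present, so KepV is inactive.
With no repressor bound, *temU* is transcribed.
So TemU is produced and active.
With repressor TemU bound, *wexJ* is not transcribed.
So WexJ is not produced.
Required activator WexJ is absent, so *elnR* is not transcribed.
So ElnR is not produced.
Required activator ElnR is absent, so *bexB* is not transcribed.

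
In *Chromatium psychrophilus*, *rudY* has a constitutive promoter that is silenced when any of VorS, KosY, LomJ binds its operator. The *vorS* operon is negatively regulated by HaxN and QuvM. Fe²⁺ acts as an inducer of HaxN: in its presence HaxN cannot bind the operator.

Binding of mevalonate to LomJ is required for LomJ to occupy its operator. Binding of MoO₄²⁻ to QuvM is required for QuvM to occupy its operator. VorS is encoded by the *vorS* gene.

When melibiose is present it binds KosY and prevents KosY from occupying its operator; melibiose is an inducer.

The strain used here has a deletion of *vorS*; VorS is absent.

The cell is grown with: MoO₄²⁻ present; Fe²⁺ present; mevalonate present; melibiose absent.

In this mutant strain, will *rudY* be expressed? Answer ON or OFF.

VorS is non-functional in this strain, so it has no effect.
Melibiose is absent, so KosY is active.
Mevalonate is present, so LomJ is active.
With repressor KosY bound, *rudY* is not transcribed.

OFF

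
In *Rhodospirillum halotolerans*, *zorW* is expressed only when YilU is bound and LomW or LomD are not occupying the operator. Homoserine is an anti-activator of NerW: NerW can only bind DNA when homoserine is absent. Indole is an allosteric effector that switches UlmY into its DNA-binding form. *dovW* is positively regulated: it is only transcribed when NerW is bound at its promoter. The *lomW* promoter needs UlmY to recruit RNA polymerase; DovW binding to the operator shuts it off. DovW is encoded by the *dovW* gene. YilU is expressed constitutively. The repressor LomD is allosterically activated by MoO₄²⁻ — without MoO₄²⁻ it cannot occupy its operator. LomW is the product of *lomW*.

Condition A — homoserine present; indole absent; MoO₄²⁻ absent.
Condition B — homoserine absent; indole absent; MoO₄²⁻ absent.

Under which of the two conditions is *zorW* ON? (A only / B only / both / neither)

Condition A:
Homoserine is present, so NerW is inactive.
Required activator NerW is absent, so *dovW* is not transcribed.
So DovW is not produced.
Indole is absent, so UlmY is inactive.
Required activator UlmY is absent, so *lomW* is not transcribed.
So LomW is not produced.
YilU is produced constitutively and is active.
MoO₄²⁻ is absent, so LomD is inactive.
No repressor is bound and YilU is active, so *zorW* is transcribed.
→ *zorW* is ON in A.
Condition B:
Homoserine is absent, so NerW is active.
No repressor is bound and NerW is active, so *dovW* is transcribed.
So DovW is produced and active.
Indole is absent, so UlmY is inactive.
With repressor DovW bound, *lomW* is not transcribed.
So LomW is not produced.
YilU is produced constitutively and is active.
MoO₄²⁻ is absent, so LomD is inactive.
No repressor is bound and YilU is active, so *zorW* is transcribed.
→ *zorW* is ON in B.

both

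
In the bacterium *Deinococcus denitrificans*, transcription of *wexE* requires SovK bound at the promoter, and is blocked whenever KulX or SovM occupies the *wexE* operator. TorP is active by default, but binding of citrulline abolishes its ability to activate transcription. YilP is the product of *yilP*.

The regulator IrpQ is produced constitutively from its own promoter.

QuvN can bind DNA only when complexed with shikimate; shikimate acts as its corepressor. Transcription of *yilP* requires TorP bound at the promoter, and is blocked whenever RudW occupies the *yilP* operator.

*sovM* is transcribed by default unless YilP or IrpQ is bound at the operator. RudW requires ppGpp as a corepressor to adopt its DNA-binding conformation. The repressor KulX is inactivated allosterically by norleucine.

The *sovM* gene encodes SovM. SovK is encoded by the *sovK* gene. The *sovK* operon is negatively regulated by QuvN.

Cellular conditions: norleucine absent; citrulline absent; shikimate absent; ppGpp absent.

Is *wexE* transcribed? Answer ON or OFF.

OFF

Norleucine is absent, so KulX is active.
Shikimate is absent, so QuvN is inactive.
With no repressor bound, *sovK* is transcribed.
So SovK is produced and active.
Citrulline is absent, so TorP is active.
ppGpp is absent, so RudW is inactive.
No repressor is bound and TorP is active, so *yilP* is transcribed.
So YilP is produced and active.
IrpQ is produced constitutively and is active.
With repressor YilP bound, *sovM* is not transcribed.
So SovM is not produced.
With repressor KulX bound, *wexE* is not transcribed.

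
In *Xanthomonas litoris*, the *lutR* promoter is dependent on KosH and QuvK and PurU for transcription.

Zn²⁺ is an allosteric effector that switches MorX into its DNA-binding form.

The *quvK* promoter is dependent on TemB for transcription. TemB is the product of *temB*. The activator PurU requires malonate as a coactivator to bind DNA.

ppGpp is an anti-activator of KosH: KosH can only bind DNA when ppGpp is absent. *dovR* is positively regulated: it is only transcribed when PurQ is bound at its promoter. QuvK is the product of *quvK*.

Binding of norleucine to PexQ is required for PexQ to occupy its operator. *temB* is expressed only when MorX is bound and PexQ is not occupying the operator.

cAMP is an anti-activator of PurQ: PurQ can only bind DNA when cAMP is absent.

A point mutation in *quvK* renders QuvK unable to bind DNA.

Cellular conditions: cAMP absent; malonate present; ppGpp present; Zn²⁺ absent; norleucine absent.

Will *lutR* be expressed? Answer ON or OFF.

ppGpp is present, so KosH is inactive.
QuvK is non-functional in this strain, so it has no effect.
Malonate is present, so PurU is active.
Required activator KosH is absent, so *lutR* is not transcribed.

OFF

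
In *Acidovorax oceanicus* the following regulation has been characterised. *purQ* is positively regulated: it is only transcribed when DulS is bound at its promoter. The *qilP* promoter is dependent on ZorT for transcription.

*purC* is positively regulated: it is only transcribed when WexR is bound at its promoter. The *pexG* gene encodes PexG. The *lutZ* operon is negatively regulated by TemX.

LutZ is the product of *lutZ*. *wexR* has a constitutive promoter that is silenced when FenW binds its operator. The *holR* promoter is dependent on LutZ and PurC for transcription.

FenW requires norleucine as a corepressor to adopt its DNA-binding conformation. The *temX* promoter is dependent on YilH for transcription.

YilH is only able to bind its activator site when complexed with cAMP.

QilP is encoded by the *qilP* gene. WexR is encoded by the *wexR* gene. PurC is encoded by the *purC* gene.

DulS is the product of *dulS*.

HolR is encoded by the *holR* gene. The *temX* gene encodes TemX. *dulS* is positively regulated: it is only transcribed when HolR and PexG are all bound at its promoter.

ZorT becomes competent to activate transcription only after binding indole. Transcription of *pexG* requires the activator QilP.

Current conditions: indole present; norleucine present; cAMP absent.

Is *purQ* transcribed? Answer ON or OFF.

cAMP is absent, so YilH is inactive.
Required activator YilH is absent, so *temX* is not transcribed.
So TemX is not produced.
With no repressor bound, *lutZ* is transcribed.
So LutZ is produced and active.
Norleucine is present, so FenW is active.
With repressor FenW bound, *wexR* is not transcribed.
So WexR is not produced.
Required activator WexR is absent, so *purC* is not transcribed.
So PurC is not produced.
Required activator PurC is absent, so *holR* is not transcribed.
So HolR is not produced.
Indole is present, so ZorT is active.
No repressor is bound and ZorT is active, so *qilP* is transcribed.
So QilP is produced and active.
No repressor is bound and QilP is active, so *pexG* is transcribed.
So PexG is produced and active.
Required activator HolR is absent, so *dulS* is not transcribed.
So DulS is not produced.
Required activator DulS is absent, so *purQ* is not transcribed.

OFF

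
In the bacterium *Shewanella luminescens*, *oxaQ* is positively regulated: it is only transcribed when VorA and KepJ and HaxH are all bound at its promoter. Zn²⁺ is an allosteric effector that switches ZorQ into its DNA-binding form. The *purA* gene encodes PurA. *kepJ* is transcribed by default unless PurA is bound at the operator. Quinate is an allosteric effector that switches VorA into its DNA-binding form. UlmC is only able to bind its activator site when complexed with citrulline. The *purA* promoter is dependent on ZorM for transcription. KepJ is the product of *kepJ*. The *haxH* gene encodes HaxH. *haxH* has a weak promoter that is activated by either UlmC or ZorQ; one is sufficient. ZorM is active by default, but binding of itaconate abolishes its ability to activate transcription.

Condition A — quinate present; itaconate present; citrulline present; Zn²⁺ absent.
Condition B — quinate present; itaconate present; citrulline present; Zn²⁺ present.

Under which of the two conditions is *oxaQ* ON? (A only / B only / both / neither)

both

Condition A:
Quinate is present, so VorA is active.
Itaconate is present, so ZorM is inactive.
Required activator ZorM is absent, so *purA* is not transcribed.
So PurA is not produced.
With no repressor bound, *kepJ* is transcribed.
So KepJ is produced and active.
Citrulline is present, so UlmC is active.
Zn²⁺ is absent, so ZorQ is inactive.
Activator UlmC is present, so *haxH* is transcribed.
So HaxH is produced and active.
No repressor is bound and VorA and KepJ and HaxH are active, so *oxaQ* is transcribed.
→ *oxaQ* is ON in A.
Condition B:
Quinate is present, so VorA is active.
Itaconate is present, so ZorM is inactive.
Required activator ZorM is absent, so *purA* is not transcribed.
So PurA is not produced.
With no repressor bound, *kepJ* is transcribed.
So KepJ is produced and active.
Citrulline is present, so UlmC is active.
Zn²⁺ is present, so ZorQ is active.
Activator UlmC is present, so *haxH* is transcribed.
So HaxH is produced and active.
No repressor is bound and VorA and KepJ and HaxH are active, so *oxaQ* is transcribed.
→ *oxaQ* is ON in B.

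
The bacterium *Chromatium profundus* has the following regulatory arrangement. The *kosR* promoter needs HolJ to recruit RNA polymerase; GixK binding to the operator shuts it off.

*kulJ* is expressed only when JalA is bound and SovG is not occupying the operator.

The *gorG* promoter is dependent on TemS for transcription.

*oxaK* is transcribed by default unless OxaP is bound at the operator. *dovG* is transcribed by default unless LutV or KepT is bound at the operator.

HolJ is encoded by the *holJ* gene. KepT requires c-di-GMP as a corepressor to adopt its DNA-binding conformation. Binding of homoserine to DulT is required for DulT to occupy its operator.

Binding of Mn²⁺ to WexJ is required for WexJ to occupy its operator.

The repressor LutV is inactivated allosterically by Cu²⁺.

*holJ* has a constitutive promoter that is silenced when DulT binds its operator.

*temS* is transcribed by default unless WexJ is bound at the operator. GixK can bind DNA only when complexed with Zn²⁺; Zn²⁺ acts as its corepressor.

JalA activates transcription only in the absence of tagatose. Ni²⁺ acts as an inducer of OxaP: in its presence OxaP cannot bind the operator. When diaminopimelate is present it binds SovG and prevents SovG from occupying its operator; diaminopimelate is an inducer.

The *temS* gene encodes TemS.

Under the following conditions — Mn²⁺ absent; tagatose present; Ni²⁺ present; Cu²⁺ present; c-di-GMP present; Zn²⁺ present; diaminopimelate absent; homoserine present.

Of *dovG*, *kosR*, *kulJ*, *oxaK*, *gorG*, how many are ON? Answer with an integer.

Cu²⁺ is present, so LutV is inactive.
c-di-GMP is present, so KepT is active.
With repressor KepT bound, *dovG* is not transcribed.
→ *dovG* is OFF.
Homoserine is present, so DulT is active.
With repressor DulT bound, *holJ* is not transcribed.
So HolJ is not produced.
Zn²⁺ is present, so GixK is active.
With repressor GixK bound, *kosR* is not transcribed.
→ *kosR* is OFF.
Diaminopimelate is absent, so SovG is active.
Tagatose is present, so JalA is inactive.
With repressor SovG bound, *kulJ* is not transcribed.
→ *kulJ* is OFF.
Ni²⁺ is present, so OxaP is inactive.
With no repressor bound, *oxaK* is transcribed.
→ *oxaK* is ON.
Mn²⁺ is absent, so WexJ is inactive.
With no repressor bound, *temS* is transcribed.
So TemS is produced and active.
No repressor is bound and TemS is active, so *gorG* is transcribed.
→ *gorG* is ON.
2 of the 5 genes are transcribed.

2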